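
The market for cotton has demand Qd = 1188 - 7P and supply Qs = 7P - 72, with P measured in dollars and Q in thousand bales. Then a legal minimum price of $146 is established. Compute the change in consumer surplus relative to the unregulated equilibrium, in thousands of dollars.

-20272

Setting quantity demanded equal to quantity supplied, 1188 - 7P = 7P - 72, gives P* = 90 and Q* = 558.
Because the floor (146) lies above the market-clearing price, it is binding.
At P = 146: Qd = 1188 - 7·146 = 166 and Qs = 7·146 - 72 = 950.
Consumer surplus without the control is ½ · (1188/7 - 90) · 558 = 155682/7.
With the floor, consumers buy 166 units at 146, so CS = ½ · (1188/7 - 146) · 166 = 13778/7.
Change in consumer surplus = 13778/7 - 155682/7 = -20272.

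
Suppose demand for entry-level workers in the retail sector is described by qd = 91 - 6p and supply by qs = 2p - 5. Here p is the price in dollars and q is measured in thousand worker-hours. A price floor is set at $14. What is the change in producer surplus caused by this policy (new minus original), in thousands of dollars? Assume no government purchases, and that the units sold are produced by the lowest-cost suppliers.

-22

Setting quantity demanded equal to quantity supplied, 91 - 6p = 2p - 5, gives p* = 12 and q* = 19.
Since 14 > 12, the floor is binding.
At p = 14: qd = 91 - 6·14 = 7 and qs = 2·14 - 5 = 23.
Producer surplus without the control is ½ · (12 - 2.5) · 19 = 90.25.
With the floor, 7 units are sold at 14. The supply price at q = 7 is 6, so PS = ½ · [(14 - 2.5) + (14 - 6)] · 7 = 68.25.
Change in producer surplus = 68.25 - 90.25 = -22.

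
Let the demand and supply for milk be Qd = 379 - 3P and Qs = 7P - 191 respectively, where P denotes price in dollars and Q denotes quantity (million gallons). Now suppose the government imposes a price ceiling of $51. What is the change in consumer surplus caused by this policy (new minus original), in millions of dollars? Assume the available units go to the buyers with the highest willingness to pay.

Setting quantity demanded equal to quantity supplied, 379 - 3P = 7P - 191, gives P* = 57 and Q* = 208.
The ceiling of 51 is below the equilibrium price 57, so it binds.
At P = 51: Qd = 379 - 3·51 = 226 and Qs = 7·51 - 191 = 166.
Consumer surplus without the control is ½ · (379/3 - 57) · 208 = 21632/3.
With the ceiling, 166 units are sold at 51 (assume they go to the highest-value buyers). The demand price at Q = 166 is 71, so CS = ½ · [(379/3 - 51) + (71 - 51)] · 166 = 23738/3.
Change in consumer surplus = 23738/3 - 21632/3 = 702.

702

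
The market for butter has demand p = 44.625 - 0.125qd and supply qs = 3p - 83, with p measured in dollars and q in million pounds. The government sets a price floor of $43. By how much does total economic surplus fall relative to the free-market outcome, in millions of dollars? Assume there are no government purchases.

Rearranging demand gives qd = 357 - 8p. Equilibrium: 357 - 8p = 3p - 83, so 440 = 11p and p* = 40, q* = 37.
The floor of 43 is above the equilibrium price 40, so it binds.
At p = 43: qd = 357 - 8·43 = 13 and qs = 3·43 - 83 = 46.
Quantity traded falls to 13. At q = 13 the demand price is (357 - 13)/8 = 43 and the supply price is (83 + 13)/3 = 32.
Deadweight loss = ½ · (43 - 32) · (37 - 13) = ½ · 11 · 24 = 132.

132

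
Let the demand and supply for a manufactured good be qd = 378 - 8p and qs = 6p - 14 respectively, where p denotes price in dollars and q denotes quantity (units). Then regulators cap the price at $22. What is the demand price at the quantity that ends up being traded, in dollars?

32.5

Without the control the market clears where 378 - 8p = 6p - 14, i.e. p* = 28 and q* = 154.
Because the ceiling (22) lies below the market-clearing price, it is binding.
At p = 22: qd = 378 - 8·22 = 202 and qs = 6·22 - 14 = 118.
Only 118 units reach the market. On the demand curve, the marginal buyer's willingness to pay at q = 118 is (378 - 118)/8 = 32.5.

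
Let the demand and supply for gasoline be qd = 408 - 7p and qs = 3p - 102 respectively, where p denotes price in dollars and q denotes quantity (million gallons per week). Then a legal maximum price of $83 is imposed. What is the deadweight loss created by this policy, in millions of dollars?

In a free market, 408 - 7p = 3p - 102 gives the equilibrium p* = 51, q* = 51.
Since 83 is above p* = 51, the ceiling does not bind and the free-market outcome prevails.
Since the control does not bind, no trades are prevented and deadweight loss is zero.

0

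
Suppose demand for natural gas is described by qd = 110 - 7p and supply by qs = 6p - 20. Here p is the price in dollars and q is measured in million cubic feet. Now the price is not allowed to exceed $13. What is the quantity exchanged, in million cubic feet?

Without the control the market clears where 110 - 7p = 6p - 20, i.e. p* = 10 and q* = 40.
The ceiling of 13 is above the equilibrium price 10, so it is not binding; the market clears at p* = 10, q* = 40.

40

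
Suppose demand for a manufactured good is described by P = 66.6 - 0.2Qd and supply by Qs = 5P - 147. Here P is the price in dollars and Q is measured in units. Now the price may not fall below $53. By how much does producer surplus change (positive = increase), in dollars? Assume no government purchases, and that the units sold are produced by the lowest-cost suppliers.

277.5

Rearranging demand gives Qd = 333 - 5P. In a free market, 333 - 5P = 5P - 147 gives the equilibrium P* = 48, Q* = 93.
Because the floor (53) lies above the market-clearing price, it is binding.
At P = 53: Qd = 333 - 5·53 = 68 and Qs = 5·53 - 147 = 118.
Producer surplus without the control is ½ · (48 - 29.4) · 93 = 864.9.
With the floor, 68 units are sold at 53. The supply price at Q = 68 is 43, so PS = ½ · [(53 - 29.4) + (53 - 43)] · 68 = 1142.4.
Change in producer surplus = 1142.4 - 864.9 = 277.5.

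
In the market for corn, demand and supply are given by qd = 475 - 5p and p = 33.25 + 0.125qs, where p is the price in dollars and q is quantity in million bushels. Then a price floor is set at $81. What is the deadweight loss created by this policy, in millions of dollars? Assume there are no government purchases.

2340

Rearranging supply gives qs = 8p - 266. In a free market, 475 - 5p = 8p - 266 gives the equilibrium p* = 57, q* = 190.
Since 81 > 57, the floor is binding.
At p = 81: qd = 475 - 5·81 = 70 and qs = 8·81 - 266 = 382.
Quantity traded falls to 70. At q = 70 the demand price is (475 - 70)/5 = 81 and the supply price is (266 + 70)/8 = 42.
Deadweight loss = ½ · (81 - 42) · (190 - 70) = ½ · 39 · 120 = 2340.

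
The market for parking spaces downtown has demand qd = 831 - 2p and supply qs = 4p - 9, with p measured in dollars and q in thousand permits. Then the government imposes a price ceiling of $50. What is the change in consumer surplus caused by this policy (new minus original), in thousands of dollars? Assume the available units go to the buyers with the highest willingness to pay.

Without the control the market clears where 831 - 2p = 4p - 9, i.e. p* = 140 and q* = 551.
Because the ceiling (50) lies below the market-clearing price, it is binding.
At p = 50: qd = 831 - 2·50 = 731 and qs = 4·50 - 9 = 191.
Consumer surplus without the control is ½ · (415.5 - 140) · 551 = 75900.25.
With the ceiling, 191 units are sold at 50 (assume they go to the highest-value buyers). The demand price at q = 191 is 320, so CS = ½ · [(415.5 - 50) + (320 - 50)] · 191 = 60690.25.
Change in consumer surplus = 60690.25 - 75900.25 = -15210.

-15210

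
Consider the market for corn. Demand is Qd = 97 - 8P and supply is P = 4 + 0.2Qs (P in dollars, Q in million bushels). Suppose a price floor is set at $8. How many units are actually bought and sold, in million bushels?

25

Rearranging supply gives Qs = 5P - 20. In a free market, 97 - 8P = 5P - 20 gives the equilibrium P* = 9, Q* = 25.
The floor of 8 is below the equilibrium price 9, so it is not binding; the market clears at P* = 9, Q* = 25.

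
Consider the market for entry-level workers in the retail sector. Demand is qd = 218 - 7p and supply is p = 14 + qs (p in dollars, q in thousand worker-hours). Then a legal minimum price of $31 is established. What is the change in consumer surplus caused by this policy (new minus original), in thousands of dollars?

Rearranging supply gives qs = p - 14. Without the control the market clears where 218 - 7p = p - 14, i.e. p* = 29 and q* = 15.
The floor of 31 is above the equilibrium price 29, so it binds.
At p = 31: qd = 218 - 7·31 = 1 and qs = 31 - 14 = 17.
Consumer surplus without the control is ½ · (218/7 - 29) · 15 = 225/14.
With the floor, consumers buy 1 units at 31, so CS = ½ · (218/7 - 31) · 1 = 1/14.
Change in consumer surplus = 1/14 - 225/14 = -16.

-16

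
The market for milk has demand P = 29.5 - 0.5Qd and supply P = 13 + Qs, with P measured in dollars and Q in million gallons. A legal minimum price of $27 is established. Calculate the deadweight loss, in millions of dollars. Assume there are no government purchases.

Rearranging demand gives Qd = 59 - 2P; rearranging supply gives Qs = P - 13. In a free market, 59 - 2P = P - 13 gives the equilibrium P* = 24, Q* = 11.
The floor of 27 is above the equilibrium price 24, so it binds.
At P = 27: Qd = 59 - 2·27 = 5 and Qs = 27 - 13 = 14.
Quantity traded falls to 5. At Q = 5 the demand price is (59 - 5)/2 = 27 and the supply price is 13 + 5 = 18.
Deadweight loss = ½ · (27 - 18) · (11 - 5) = ½ · 9 · 6 = 27.

27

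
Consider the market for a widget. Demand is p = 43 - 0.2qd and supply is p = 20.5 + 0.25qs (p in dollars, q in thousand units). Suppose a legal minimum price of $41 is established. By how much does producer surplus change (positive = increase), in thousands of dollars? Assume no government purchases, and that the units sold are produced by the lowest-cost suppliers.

-120

Rearranging demand gives qd = 215 - 5p; rearranging supply gives qs = 4p - 82. In a free market, 215 - 5p = 4p - 82 gives the equilibrium p* = 33, q* = 50.
Since 41 > 33, the floor is binding.
At p = 41: qd = 215 - 5·41 = 10 and qs = 4·41 - 82 = 82.
Producer surplus without the control is ½ · (33 - 20.5) · 50 = 312.5.
With the floor, 10 units are sold at 41. The supply price at q = 10 is 23, so PS = ½ · [(41 - 20.5) + (41 - 23)] · 10 = 192.5.
Change in producer surplus = 192.5 - 312.5 = -120.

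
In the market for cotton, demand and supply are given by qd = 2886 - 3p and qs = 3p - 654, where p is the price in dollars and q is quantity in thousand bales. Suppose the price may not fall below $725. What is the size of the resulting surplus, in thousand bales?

810

Without the control the market clears where 2886 - 3p = 3p - 654, i.e. p* = 590 and q* = 1116.
The floor of 725 is above the equilibrium price 590, so it binds.
At p = 725: qd = 2886 - 3·725 = 711 and qs = 3·725 - 654 = 1521.
Surplus = qs - qd = 1521 - 711 = 810.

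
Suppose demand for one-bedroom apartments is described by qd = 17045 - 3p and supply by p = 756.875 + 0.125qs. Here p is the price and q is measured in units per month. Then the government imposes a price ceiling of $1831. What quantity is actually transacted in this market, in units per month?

Rearranging supply gives qs = 8p - 6055. In a free market, 17045 - 3p = 8p - 6055 gives the equilibrium p* = 2100, q* = 10745.
Because the ceiling (1831) lies below the market-clearing price, it is binding.
At p = 1831: qd = 17045 - 3·1831 = 11552 and qs = 8·1831 - 6055 = 8593.
The quantity actually transacted is the short side, supply: 8593.

8593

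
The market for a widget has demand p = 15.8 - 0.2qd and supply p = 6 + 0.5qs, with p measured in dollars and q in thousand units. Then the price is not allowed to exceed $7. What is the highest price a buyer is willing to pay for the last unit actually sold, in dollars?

15.4

Rearranging demand gives qd = 79 - 5p; rearranging supply gives qs = 2p - 12. In a free market, 79 - 5p = 2p - 12 gives the equilibrium p* = 13, q* = 14.
Because the ceiling (7) lies below the market-clearing price, it is binding.
At p = 7: qd = 79 - 5·7 = 44 and qs = 2·7 - 12 = 2.
Only 2 units reach the market. On the demand curve, the marginal buyer's willingness to pay at q = 2 is (79 - 2)/5 = 15.4.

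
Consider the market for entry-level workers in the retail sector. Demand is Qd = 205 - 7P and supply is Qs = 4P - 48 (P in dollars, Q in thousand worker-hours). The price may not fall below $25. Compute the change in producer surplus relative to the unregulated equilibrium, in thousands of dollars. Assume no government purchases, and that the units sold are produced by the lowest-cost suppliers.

35.5

Without the control the market clears where 205 - 7P = 4P - 48, i.e. P* = 23 and Q* = 44.
Since 25 > 23, the floor is binding.
At P = 25: Qd = 205 - 7·25 = 30 and Qs = 4·25 - 48 = 52.
Producer surplus without the control is ½ · (23 - 12) · 44 = 242.
With the floor, 30 units are sold at 25. The supply price at Q = 30 is 19.5, so PS = ½ · [(25 - 12) + (25 - 19.5)] · 30 = 277.5.
Change in producer surplus = 277.5 - 242 = 35.5.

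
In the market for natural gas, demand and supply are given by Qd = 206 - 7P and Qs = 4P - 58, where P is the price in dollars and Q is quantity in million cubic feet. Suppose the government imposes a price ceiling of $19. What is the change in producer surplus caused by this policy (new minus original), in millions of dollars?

Equilibrium: 206 - 7P = 4P - 58, so 264 = 11P and P* = 24, Q* = 38.
Since 19 < 24, the ceiling is binding.
At P = 19: Qd = 206 - 7·19 = 73 and Qs = 4·19 - 58 = 18.
Producer surplus without the control is ½ · (24 - 14.5) · 38 = 180.5.
With the ceiling, producers sell 18 units at 19, so PS = ½ · (19 - 14.5) · 18 = 40.5.
Change in producer surplus = 40.5 - 180.5 = -140.

-140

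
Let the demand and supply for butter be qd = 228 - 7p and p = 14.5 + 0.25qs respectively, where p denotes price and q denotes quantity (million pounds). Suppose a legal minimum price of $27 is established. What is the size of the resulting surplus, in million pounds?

11

Rearranging supply gives qs = 4p - 58. Equilibrium: 228 - 7p = 4p - 58, so 286 = 11p and p* = 26, q* = 46.
The floor of 27 is above the equilibrium price 26, so it binds.
At p = 27: qd = 228 - 7·27 = 39 and qs = 4·27 - 58 = 50.
Surplus = qs - qd = 50 - 39 = 11.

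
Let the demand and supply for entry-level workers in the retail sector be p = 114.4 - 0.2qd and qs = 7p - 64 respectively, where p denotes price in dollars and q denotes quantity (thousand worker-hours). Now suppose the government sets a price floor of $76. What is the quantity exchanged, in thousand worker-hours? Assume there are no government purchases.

192

Rearranging demand gives qd = 572 - 5p. In a free market, 572 - 5p = 7p - 64 gives the equilibrium p* = 53, q* = 307.
The floor of 76 is above the equilibrium price 53, so it binds.
At p = 76: qd = 572 - 5·76 = 192 and qs = 7·76 - 64 = 468.
The quantity actually transacted is the short side, demand: 192.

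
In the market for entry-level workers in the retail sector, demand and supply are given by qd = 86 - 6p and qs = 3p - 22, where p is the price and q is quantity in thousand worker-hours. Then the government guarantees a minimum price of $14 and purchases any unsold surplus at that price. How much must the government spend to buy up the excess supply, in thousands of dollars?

Without the control the market clears where 86 - 6p = 3p - 22, i.e. p* = 12 and q* = 14.
Since 14 > 12, the floor is binding.
At p = 14: qd = 86 - 6·14 = 2 and qs = 3·14 - 22 = 20.
Surplus = qs - qd = 18.
Government expenditure = surplus × support price = 18 × 14 = 252.

252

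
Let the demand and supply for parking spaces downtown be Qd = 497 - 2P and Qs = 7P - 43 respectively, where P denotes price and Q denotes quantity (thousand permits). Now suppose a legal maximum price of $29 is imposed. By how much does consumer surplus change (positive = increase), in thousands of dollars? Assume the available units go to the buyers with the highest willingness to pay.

-6812.25

Equilibrium: 497 - 2P = 7P - 43, so 540 = 9P and P* = 60, Q* = 377.
Because the ceiling (29) lies below the market-clearing price, it is binding.
At P = 29: Qd = 497 - 2·29 = 439 and Qs = 7·29 - 43 = 160.
Consumer surplus without the control is ½ · (248.5 - 60) · 377 = 35532.25.
With the ceiling, 160 units are sold at 29 (assume they go to the highest-value buyers). The demand price at Q = 160 is 168.5, so CS = ½ · [(248.5 - 29) + (168.5 - 29)] · 160 = 28720.
Change in consumer surplus = 28720 - 35532.25 = -6812.25.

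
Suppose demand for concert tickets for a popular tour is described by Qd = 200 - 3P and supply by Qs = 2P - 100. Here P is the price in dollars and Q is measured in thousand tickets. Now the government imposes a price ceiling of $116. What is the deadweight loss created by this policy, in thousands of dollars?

0

Without the control the market clears where 200 - 3P = 2P - 100, i.e. P* = 60 and Q* = 20.
Since 116 is above P* = 60, the ceiling does not bind and the free-market outcome prevails.
Since the control does not bind, no trades are prevented and deadweight loss is zero.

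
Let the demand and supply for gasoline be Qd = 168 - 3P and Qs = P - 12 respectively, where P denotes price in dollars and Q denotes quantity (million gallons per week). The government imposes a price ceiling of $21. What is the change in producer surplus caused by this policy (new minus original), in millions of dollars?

-504

Setting quantity demanded equal to quantity supplied, 168 - 3P = P - 12, gives P* = 45 and Q* = 33.
Because the ceiling (21) lies below the market-clearing price, it is binding.
At P = 21: Qd = 168 - 3·21 = 105 and Qs = 21 - 12 = 9.
Producer surplus without the control is ½ · (45 - 12) · 33 = 544.5.
With the ceiling, producers sell 9 units at 21, so PS = ½ · (21 - 12) · 9 = 40.5.
Change in producer surplus = 40.5 - 544.5 = -504.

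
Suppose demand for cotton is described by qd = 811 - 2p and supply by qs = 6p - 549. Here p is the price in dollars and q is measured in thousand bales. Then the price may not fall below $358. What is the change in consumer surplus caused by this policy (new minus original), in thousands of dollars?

Setting quantity demanded equal to quantity supplied, 811 - 2p = 6p - 549, gives p* = 170 and q* = 471.
Because the floor (358) lies above the market-clearing price, it is binding.
At p = 358: qd = 811 - 2·358 = 95 and qs = 6·358 - 549 = 1599.
Consumer surplus without the control is ½ · (405.5 - 170) · 471 = 55460.25.
With the floor, consumers buy 95 units at 358, so CS = ½ · (405.5 - 358) · 95 = 2256.25.
Change in consumer surplus = 2256.25 - 55460.25 = -53204.

-53204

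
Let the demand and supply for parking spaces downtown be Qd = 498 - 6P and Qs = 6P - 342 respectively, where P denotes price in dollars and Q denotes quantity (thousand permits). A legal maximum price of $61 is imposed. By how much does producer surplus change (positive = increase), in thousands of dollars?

In a free market, 498 - 6P = 6P - 342 gives the equilibrium P* = 70, Q* = 78.
Since 61 < 70, the ceiling is binding.
At P = 61: Qd = 498 - 6·61 = 132 and Qs = 6·61 - 342 = 24.
Producer surplus without the control is ½ · (70 - 57) · 78 = 507.
With the ceiling, producers sell 24 units at 61, so PS = ½ · (61 - 57) · 24 = 48.
Change in producer surplus = 48 - 507 = -459.

-459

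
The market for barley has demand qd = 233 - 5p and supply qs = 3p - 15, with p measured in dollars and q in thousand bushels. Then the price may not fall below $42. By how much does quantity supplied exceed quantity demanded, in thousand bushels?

88

Setting quantity demanded equal to quantity supplied, 233 - 5p = 3p - 15, gives p* = 31 and q* = 78.
Since 42 > 31, the floor is binding.
At p = 42: qd = 233 - 5·42 = 23 and qs = 3·42 - 15 = 111.
Surplus = qs - qd = 111 - 23 = 88.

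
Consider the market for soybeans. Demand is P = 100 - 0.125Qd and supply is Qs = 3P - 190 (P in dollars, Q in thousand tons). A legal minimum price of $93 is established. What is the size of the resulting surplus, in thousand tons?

Rearranging demand gives Qd = 800 - 8P. In a free market, 800 - 8P = 3P - 190 gives the equilibrium P* = 90, Q* = 80.
Because the floor (93) lies above the market-clearing price, it is binding.
At P = 93: Qd = 800 - 8·93 = 56 and Qs = 3·93 - 190 = 89.
Surplus = Qs - Qd = 89 - 56 = 33.

33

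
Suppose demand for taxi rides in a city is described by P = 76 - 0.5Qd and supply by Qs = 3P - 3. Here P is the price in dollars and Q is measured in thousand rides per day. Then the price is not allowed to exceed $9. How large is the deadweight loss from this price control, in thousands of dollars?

1815

Rearranging demand gives Qd = 152 - 2P. In a free market, 152 - 2P = 3P - 3 gives the equilibrium P* = 31, Q* = 90.
The ceiling of 9 is below the equilibrium price 31, so it binds.
At P = 9: Qd = 152 - 2·9 = 134 and Qs = 3·9 - 3 = 24.
Quantity traded falls to 24. At Q = 24 the demand price is (152 - 24)/2 = 64 and the supply price is (3 + 24)/3 = 9.
Deadweight loss = ½ · (64 - 9) · (90 - 24) = ½ · 55 · 66 = 1815.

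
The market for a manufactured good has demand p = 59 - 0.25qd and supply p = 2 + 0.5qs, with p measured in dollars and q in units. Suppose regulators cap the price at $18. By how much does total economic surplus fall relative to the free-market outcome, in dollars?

726

Rearranging demand gives qd = 236 - 4p; rearranging supply gives qs = 2p - 4. Without the control the market clears where 236 - 4p = 2p - 4, i.e. p* = 40 and q* = 76.
Since 18 < 40, the ceiling is binding.
At p = 18: qd = 236 - 4·18 = 164 and qs = 2·18 - 4 = 32.
Quantity traded falls to 32. At q = 32 the demand price is (236 - 32)/4 = 51 and the supply price is (4 + 32)/2 = 18.
Deadweight loss = ½ · (51 - 18) · (76 - 32) = ½ · 33 · 44 = 726.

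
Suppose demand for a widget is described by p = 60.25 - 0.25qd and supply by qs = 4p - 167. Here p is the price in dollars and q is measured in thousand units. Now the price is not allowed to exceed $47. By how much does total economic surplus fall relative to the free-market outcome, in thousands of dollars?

64

Rearranging demand gives qd = 241 - 4p. In a free market, 241 - 4p = 4p - 167 gives the equilibrium p* = 51, q* = 37.
Because the ceiling (47) lies below the market-clearing price, it is binding.
At p = 47: qd = 241 - 4·47 = 53 and qs = 4·47 - 167 = 21.
Quantity traded falls to 21. At q = 21 the demand price is (241 - 21)/4 = 55 and the supply price is (167 + 21)/4 = 47.
Deadweight loss = ½ · (55 - 47) · (37 - 21) = ½ · 8 · 16 = 64.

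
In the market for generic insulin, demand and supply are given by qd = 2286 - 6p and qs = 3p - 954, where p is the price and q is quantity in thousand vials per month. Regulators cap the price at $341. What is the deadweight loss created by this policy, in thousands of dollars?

In a free market, 2286 - 6p = 3p - 954 gives the equilibrium p* = 360, q* = 126.
The ceiling of 341 is below the equilibrium price 360, so it binds.
At p = 341: qd = 2286 - 6·341 = 240 and qs = 3·341 - 954 = 69.
Quantity traded falls to 69. At q = 69 the demand price is (2286 - 69)/6 = 369.5 and the supply price is (954 + 69)/3 = 341.
Deadweight loss = ½ · (369.5 - 341) · (126 - 69) = ½ · 28.5 · 57 = 812.25.

812.25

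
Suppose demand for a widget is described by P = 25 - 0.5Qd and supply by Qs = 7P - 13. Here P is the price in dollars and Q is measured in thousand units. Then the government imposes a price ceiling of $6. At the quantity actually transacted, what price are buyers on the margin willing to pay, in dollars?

Rearranging demand gives Qd = 50 - 2P. Equilibrium: 50 - 2P = 7P - 13, so 63 = 9P and P* = 7, Q* = 36.
Since 6 < 7, the ceiling is binding.
At P = 6: Qd = 50 - 2·6 = 38 and Qs = 7·6 - 13 = 29.
Only 29 units reach the market. On the demand curve, the marginal buyer's willingness to pay at Q = 29 is (50 - 29)/2 = 10.5.

10.5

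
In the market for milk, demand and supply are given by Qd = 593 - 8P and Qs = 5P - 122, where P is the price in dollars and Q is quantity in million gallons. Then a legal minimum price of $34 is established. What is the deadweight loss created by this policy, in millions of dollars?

Without the control the market clears where 593 - 8P = 5P - 122, i.e. P* = 55 and Q* = 153.
The floor of 34 is below the equilibrium price 55, so it is not binding; the market clears at P* = 55, Q* = 153.
Since the control does not bind, no trades are prevented and deadweight loss is zero.

0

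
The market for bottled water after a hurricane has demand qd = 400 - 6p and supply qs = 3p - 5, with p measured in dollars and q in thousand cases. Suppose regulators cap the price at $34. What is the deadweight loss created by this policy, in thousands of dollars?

Equilibrium: 400 - 6p = 3p - 5, so 405 = 9p and p* = 45, q* = 130.
Since 34 < 45, the ceiling is binding.
At p = 34: qd = 400 - 6·34 = 196 and qs = 3·34 - 5 = 97.
Quantity traded falls to 97. At q = 97 the demand price is (400 - 97)/6 = 50.5 and the supply price is (5 + 97)/3 = 34.
Deadweight loss = ½ · (50.5 - 34) · (130 - 97) = ½ · 16.5 · 33 = 272.25.

272.25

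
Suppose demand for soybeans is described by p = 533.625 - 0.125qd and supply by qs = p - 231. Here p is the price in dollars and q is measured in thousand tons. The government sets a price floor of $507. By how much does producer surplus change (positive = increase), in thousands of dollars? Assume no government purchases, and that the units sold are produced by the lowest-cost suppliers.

-77

Rearranging demand gives qd = 4269 - 8p. Without the control the market clears where 4269 - 8p = p - 231, i.e. p* = 500 and q* = 269.
Because the floor (507) lies above the market-clearing price, it is binding.
At p = 507: qd = 4269 - 8·507 = 213 and qs = 507 - 231 = 276.
Producer surplus without the control is ½ · (500 - 231) · 269 = 36180.5.
With the floor, 213 units are sold at 507. The supply price at q = 213 is 444, so PS = ½ · [(507 - 231) + (507 - 444)] · 213 = 36103.5.
Change in producer surplus = 36103.5 - 36180.5 = -77.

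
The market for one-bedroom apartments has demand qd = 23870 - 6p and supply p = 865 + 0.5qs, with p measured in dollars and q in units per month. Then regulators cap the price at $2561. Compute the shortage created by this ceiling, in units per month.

5112

Rearranging supply gives qs = 2p - 1730. Equilibrium: 23870 - 6p = 2p - 1730, so 25600 = 8p and p* = 3200, q* = 4670.
Since 2561 < 3200, the ceiling is binding.
At p = 2561: qd = 23870 - 6·2561 = 8504 and qs = 2·2561 - 1730 = 3392.
Shortage = qd - qs = 8504 - 3392 = 5112.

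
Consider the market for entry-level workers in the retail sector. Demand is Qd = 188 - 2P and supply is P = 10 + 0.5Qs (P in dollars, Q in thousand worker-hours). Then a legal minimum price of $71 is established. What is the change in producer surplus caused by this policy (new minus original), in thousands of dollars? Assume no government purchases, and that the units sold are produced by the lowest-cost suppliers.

513

Rearranging supply gives Qs = 2P - 20. Equilibrium: 188 - 2P = 2P - 20, so 208 = 4P and P* = 52, Q* = 84.
The floor of 71 is above the equilibrium price 52, so it binds.
At P = 71: Qd = 188 - 2·71 = 46 and Qs = 2·71 - 20 = 122.
Producer surplus without the control is ½ · (52 - 10) · 84 = 1764.
With the floor, 46 units are sold at 71. The supply price at Q = 46 is 33, so PS = ½ · [(71 - 10) + (71 - 33)] · 46 = 2277.
Change in producer surplus = 2277 - 1764 = 513.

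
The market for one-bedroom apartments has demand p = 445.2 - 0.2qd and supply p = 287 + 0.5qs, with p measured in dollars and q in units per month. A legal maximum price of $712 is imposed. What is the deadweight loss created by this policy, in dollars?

0

Rearranging demand gives qd = 2226 - 5p; rearranging supply gives qs = 2p - 574. Without the control the market clears where 2226 - 5p = 2p - 574, i.e. p* = 400 and q* = 226.
The ceiling of 712 is above the equilibrium price 400, so it is not binding; the market clears at p* = 400, q* = 226.
Since the control does not bind, no trades are prevented and deadweight loss is zero.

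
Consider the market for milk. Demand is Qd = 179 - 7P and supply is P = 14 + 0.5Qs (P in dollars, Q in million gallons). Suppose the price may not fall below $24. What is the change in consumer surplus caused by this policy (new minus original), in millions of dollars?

Rearranging supply gives Qs = 2P - 28. Without the control the market clears where 179 - 7P = 2P - 28, i.e. P* = 23 and Q* = 18.
Because the floor (24) lies above the market-clearing price, it is binding.
At P = 24: Qd = 179 - 7·24 = 11 and Qs = 2·24 - 28 = 20.
Consumer surplus without the control is ½ · (179/7 - 23) · 18 = 162/7.
With the floor, consumers buy 11 units at 24, so CS = ½ · (179/7 - 24) · 11 = 121/14.
Change in consumer surplus = 121/14 - 162/7 = -14.5.

-14.5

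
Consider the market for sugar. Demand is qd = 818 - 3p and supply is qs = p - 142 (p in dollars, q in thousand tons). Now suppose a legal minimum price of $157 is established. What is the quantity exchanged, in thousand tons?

98

Without the control the market clears where 818 - 3p = p - 142, i.e. p* = 240 and q* = 98.
The floor of 157 is below the equilibrium price 240, so it is not binding; the market clears at p* = 240, q* = 98.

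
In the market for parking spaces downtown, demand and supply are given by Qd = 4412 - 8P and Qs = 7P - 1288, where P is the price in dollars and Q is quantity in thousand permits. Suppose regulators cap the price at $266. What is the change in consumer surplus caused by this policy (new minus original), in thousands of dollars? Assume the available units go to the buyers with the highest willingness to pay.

Without the control the market clears where 4412 - 8P = 7P - 1288, i.e. P* = 380 and Q* = 1372.
Since 266 < 380, the ceiling is binding.
At P = 266: Qd = 4412 - 8·266 = 2284 and Qs = 7·266 - 1288 = 574.
Consumer surplus without the control is ½ · (551.5 - 380) · 1372 = 117649.
With the ceiling, 574 units are sold at 266 (assume they go to the highest-value buyers). The demand price at Q = 574 is 479.75, so CS = ½ · [(551.5 - 266) + (479.75 - 266)] · 574 = 143284.75.
Change in consumer surplus = 143284.75 - 117649 = 25635.75.

25635.75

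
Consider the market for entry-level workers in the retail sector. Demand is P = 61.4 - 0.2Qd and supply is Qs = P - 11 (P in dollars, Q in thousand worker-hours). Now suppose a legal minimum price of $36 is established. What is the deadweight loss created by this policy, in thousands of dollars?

Rearranging demand gives Qd = 307 - 5P. Equilibrium: 307 - 5P = P - 11, so 318 = 6P and P* = 53, Q* = 42.
Since 36 is below P* = 53, the floor does not bind and the free-market outcome prevails.
Since the control does not bind, no trades are prevented and deadweight loss is zero.

0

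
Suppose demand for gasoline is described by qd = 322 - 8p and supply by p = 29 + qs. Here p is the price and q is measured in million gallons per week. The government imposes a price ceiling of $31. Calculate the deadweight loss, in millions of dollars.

36

Rearranging supply gives qs = p - 29. In a free market, 322 - 8p = p - 29 gives the equilibrium p* = 39, q* = 10.
The ceiling of 31 is below the equilibrium price 39, so it binds.
At p = 31: qd = 322 - 8·31 = 74 and qs = 31 - 29 = 2.
Quantity traded falls to 2. At q = 2 the demand price is (322 - 2)/8 = 40 and the supply price is 29 + 2 = 31.
Deadweight loss = ½ · (40 - 31) · (10 - 2) = ½ · 9 · 8 = 36.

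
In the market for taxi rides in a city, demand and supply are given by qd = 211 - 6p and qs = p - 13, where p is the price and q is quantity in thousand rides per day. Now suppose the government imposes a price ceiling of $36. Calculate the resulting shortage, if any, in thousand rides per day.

Setting quantity demanded equal to quantity supplied, 211 - 6p = p - 13, gives p* = 32 and q* = 19.
The ceiling of 36 is above the equilibrium price 32, so it is not binding; the market clears at p* = 32, q* = 19.
Since the control does not bind, there is no shortage.

0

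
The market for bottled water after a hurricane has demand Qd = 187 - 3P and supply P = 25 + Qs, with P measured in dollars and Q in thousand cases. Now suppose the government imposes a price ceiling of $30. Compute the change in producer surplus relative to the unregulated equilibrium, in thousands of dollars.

Rearranging supply gives Qs = P - 25. In a free market, 187 - 3P = P - 25 gives the equilibrium P* = 53, Q* = 28.
Because the ceiling (30) lies below the market-clearing price, it is binding.
At P = 30: Qd = 187 - 3·30 = 97 and Qs = 30 - 25 = 5.
Producer surplus without the control is ½ · (53 - 25) · 28 = 392.
With the ceiling, producers sell 5 units at 30, so PS = ½ · (30 - 25) · 5 = 12.5.
Change in producer surplus = 12.5 - 392 = -379.5.

-379.5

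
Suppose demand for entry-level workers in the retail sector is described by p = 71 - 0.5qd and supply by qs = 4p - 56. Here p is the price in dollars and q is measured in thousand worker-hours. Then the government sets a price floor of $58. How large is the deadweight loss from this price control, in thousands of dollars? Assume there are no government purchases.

Rearranging demand gives qd = 142 - 2p. Equilibrium: 142 - 2p = 4p - 56, so 198 = 6p and p* = 33, q* = 76.
Because the floor (58) lies above the market-clearing price, it is binding.
At p = 58: qd = 142 - 2·58 = 26 and qs = 4·58 - 56 = 176.
Quantity traded falls to 26. At q = 26 the demand price is (142 - 26)/2 = 58 and the supply price is (56 + 26)/4 = 20.5.
Deadweight loss = ½ · (58 - 20.5) · (76 - 26) = ½ · 37.5 · 50 = 937.5.

937.5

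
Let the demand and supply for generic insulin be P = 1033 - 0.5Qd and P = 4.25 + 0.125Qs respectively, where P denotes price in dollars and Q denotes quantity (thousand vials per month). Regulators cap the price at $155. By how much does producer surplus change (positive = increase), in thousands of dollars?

Rearranging demand gives Qd = 2066 - 2P; rearranging supply gives Qs = 8P - 34. Setting quantity demanded equal to quantity supplied, 2066 - 2P = 8P - 34, gives P* = 210 and Q* = 1646.
Because the ceiling (155) lies below the market-clearing price, it is binding.
At P = 155: Qd = 2066 - 2·155 = 1756 and Qs = 8·155 - 34 = 1206.
Producer surplus without the control is ½ · (210 - 4.25) · 1646 = 169332.25.
With the ceiling, producers sell 1206 units at 155, so PS = ½ · (155 - 4.25) · 1206 = 90902.25.
Change in producer surplus = 90902.25 - 169332.25 = -78430.

-78430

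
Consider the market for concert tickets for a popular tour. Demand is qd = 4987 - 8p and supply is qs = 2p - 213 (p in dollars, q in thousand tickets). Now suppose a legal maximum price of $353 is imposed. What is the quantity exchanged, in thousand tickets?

493

Setting quantity demanded equal to quantity supplied, 4987 - 8p = 2p - 213, gives p* = 520 and q* = 827.
The ceiling of 353 is below the equilibrium price 520, so it binds.
At p = 353: qd = 4987 - 8·353 = 2163 and qs = 2·353 - 213 = 493.
The quantity actually transacted is the short side, supply: 493.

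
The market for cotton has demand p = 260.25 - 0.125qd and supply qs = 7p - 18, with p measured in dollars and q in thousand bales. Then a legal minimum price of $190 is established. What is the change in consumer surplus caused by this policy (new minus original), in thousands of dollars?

-38100

Rearranging demand gives qd = 2082 - 8p. Setting quantity demanded equal to quantity supplied, 2082 - 8p = 7p - 18, gives p* = 140 and q* = 962.
Because the floor (190) lies above the market-clearing price, it is binding.
At p = 190: qd = 2082 - 8·190 = 562 and qs = 7·190 - 18 = 1312.
Consumer surplus without the control is ½ · (260.25 - 140) · 962 = 57840.25.
With the floor, consumers buy 562 units at 190, so CS = ½ · (260.25 - 190) · 562 = 19740.25.
Change in consumer surplus = 19740.25 - 57840.25 = -38100.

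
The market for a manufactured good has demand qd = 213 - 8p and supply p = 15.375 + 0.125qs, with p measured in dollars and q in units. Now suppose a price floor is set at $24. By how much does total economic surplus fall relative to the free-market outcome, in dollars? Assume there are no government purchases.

Rearranging supply gives qs = 8p - 123. Equilibrium: 213 - 8p = 8p - 123, so 336 = 16p and p* = 21, q* = 45.
Since 24 > 21, the floor is binding.
At p = 24: qd = 213 - 8·24 = 21 and qs = 8·24 - 123 = 69.
Quantity traded falls to 21. At q = 21 the demand price is (213 - 21)/8 = 24 and the supply price is (123 + 21)/8 = 18.
Deadweight loss = ½ · (24 - 18) · (45 - 21) = ½ · 6 · 24 = 72.

72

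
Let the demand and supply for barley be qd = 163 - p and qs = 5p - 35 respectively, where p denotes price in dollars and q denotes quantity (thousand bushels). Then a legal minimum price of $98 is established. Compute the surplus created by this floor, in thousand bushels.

390

Equilibrium: 163 - p = 5p - 35, so 198 = 6p and p* = 33, q* = 130.
The floor of 98 is above the equilibrium price 33, so it binds.
At p = 98: qd = 163 - 98 = 65 and qs = 5·98 - 35 = 455.
Surplus = qs - qd = 455 - 65 = 390.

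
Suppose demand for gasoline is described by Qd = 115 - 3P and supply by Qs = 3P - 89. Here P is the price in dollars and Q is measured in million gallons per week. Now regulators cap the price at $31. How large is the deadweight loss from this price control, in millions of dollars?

Without the control the market clears where 115 - 3P = 3P - 89, i.e. P* = 34 and Q* = 13.
Since 31 < 34, the ceiling is binding.
At P = 31: Qd = 115 - 3·31 = 22 and Qs = 3·31 - 89 = 4.
Quantity traded falls to 4. At Q = 4 the demand price is (115 - 4)/3 = 37 and the supply price is (89 + 4)/3 = 31.
Deadweight loss = ½ · (37 - 31) · (13 - 4) = ½ · 6 · 9 = 27.

27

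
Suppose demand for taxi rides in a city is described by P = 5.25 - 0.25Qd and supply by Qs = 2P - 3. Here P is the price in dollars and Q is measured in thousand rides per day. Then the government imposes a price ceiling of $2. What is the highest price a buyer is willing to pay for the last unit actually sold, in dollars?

Rearranging demand gives Qd = 21 - 4P. In a free market, 21 - 4P = 2P - 3 gives the equilibrium P* = 4, Q* = 5.
Because the ceiling (2) lies below the market-clearing price, it is binding.
At P = 2: Qd = 21 - 4·2 = 13 and Qs = 2·2 - 3 = 1.
Only 1 units reach the market. On the demand curve, the marginal buyer's willingness to pay at Q = 1 is (21 - 1)/4 = 5.

5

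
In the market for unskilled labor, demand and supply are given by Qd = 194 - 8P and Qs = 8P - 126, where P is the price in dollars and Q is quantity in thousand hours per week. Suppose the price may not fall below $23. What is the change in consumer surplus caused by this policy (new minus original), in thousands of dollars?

Equilibrium: 194 - 8P = 8P - 126, so 320 = 16P and P* = 20, Q* = 34.
Since 23 > 20, the floor is binding.
At P = 23: Qd = 194 - 8·23 = 10 and Qs = 8·23 - 126 = 58.
Consumer surplus without the control is ½ · (24.25 - 20) · 34 = 72.25.
With the floor, consumers buy 10 units at 23, so CS = ½ · (24.25 - 23) · 10 = 6.25.
Change in consumer surplus = 6.25 - 72.25 = -66.

-66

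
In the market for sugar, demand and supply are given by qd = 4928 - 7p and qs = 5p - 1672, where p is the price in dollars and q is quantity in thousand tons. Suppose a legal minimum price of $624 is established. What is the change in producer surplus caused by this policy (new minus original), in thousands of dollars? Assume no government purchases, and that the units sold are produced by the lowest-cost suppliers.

14607.6

Setting quantity demanded equal to quantity supplied, 4928 - 7p = 5p - 1672, gives p* = 550 and q* = 1078.
Because the floor (624) lies above the market-clearing price, it is binding.
At p = 624: qd = 4928 - 7·624 = 560 and qs = 5·624 - 1672 = 1448.
Producer surplus without the control is ½ · (550 - 334.4) · 1078 = 116208.4.
With the floor, 560 units are sold at 624. The supply price at q = 560 is 446.4, so PS = ½ · [(624 - 334.4) + (624 - 446.4)] · 560 = 130816.
Change in producer surplus = 130816 - 116208.4 = 14607.6.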